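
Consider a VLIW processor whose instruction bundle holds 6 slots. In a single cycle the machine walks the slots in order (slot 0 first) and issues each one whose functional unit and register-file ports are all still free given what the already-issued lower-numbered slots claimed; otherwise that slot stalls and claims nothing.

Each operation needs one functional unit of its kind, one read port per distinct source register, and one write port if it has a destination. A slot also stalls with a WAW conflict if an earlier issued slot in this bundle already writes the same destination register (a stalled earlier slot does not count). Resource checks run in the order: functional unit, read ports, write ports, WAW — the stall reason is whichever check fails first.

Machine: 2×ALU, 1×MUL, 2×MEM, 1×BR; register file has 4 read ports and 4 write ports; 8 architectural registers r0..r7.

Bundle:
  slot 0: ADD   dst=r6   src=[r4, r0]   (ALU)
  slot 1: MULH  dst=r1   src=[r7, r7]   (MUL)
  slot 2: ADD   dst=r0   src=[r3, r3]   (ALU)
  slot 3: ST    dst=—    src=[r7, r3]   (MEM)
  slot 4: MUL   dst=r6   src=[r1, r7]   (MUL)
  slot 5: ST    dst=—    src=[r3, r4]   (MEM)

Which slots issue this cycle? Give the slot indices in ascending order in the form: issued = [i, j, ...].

(0) want 1×ALU +2rd +1wr — yes → AL1|MU1|ME2|BR1|rd2|wr3
(1) want 1×MUL +1rd +1wr — yes → AL1|MU0|ME2|BR1|rd1|wr2
(2) want 1×ALU +1rd +1wr — yes → AL0|MU0|ME2|BR1|rd0|wr1
(3) want 1×MEM +2rd +0wr — RD_PORT → AL0|MU0|ME2|BR1|rd0|wr1
(4) want 1×MUL +2rd +1wr — FU → AL0|MU0|ME2|BR1|rd0|wr1
(5) want 1×MEM +2rd +0wr — RD_PORT → AL0|MU0|ME2|BR1|rd0|wr1

issued = [0, 1, 2]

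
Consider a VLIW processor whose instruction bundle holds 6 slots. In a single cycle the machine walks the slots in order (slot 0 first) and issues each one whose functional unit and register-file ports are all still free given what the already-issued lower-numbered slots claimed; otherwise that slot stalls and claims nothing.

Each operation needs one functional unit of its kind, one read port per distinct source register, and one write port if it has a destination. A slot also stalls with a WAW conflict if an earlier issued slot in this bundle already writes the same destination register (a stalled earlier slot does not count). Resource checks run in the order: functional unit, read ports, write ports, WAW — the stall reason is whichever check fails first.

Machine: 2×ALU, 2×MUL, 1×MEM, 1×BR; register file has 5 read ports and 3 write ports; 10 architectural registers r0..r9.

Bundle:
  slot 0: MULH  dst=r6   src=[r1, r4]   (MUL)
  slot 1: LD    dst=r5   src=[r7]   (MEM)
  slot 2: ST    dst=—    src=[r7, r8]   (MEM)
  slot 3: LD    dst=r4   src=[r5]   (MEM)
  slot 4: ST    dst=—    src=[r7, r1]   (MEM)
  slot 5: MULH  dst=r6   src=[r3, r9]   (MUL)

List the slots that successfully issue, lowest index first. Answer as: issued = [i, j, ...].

issued = [0, 1]

(0) want 1×MUL +2rd +1wr — yes → AL2|MU1|ME1|BR1|rd3|wr2
(1) want 1×MEM +1rd +1wr — yes → AL2|MU1|ME0|BR1|rd2|wr1
(2) want 1×MEM +2rd +0wr — FU → AL2|MU1|ME0|BR1|rd2|wr1
(3) want 1×MEM +1rd +1wr — FU → AL2|MU1|ME0|BR1|rd2|wr1
(4) want 1×MEM +2rd +0wr — FU → AL2|MU1|ME0|BR1|rd2|wr1
(5) want 1×MUL +2rd +1wr — WAW → AL2|MU1|ME0|BR1|rd2|wr1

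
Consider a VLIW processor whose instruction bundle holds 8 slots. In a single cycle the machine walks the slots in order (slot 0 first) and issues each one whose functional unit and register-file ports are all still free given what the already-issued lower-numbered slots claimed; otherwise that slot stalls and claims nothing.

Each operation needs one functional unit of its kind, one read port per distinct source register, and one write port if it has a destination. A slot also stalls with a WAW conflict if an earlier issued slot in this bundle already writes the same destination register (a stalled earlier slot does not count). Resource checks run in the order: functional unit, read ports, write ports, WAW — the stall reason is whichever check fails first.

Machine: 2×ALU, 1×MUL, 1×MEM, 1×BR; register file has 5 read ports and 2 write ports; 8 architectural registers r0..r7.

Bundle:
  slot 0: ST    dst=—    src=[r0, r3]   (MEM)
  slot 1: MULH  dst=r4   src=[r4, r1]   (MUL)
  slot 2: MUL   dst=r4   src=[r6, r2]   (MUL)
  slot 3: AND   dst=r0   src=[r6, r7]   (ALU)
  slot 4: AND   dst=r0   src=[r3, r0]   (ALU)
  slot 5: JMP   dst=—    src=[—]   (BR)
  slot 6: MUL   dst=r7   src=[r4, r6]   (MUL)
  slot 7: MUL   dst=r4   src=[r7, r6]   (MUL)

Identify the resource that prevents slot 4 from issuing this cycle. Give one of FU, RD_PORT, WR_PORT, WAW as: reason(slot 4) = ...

reason(slot 4) = RD_PORT

#0 MEM src=r0,r3 dispatched  <A:2 Mu:1 Ld:0 B:1 rd:3 wr:2>
#1 MUL src=r4,r1 dispatched  <A:2 Mu:0 Ld:0 B:1 rd:1 wr:1>
#2 MUL src=r6,r2 held:FU  <A:2 Mu:0 Ld:0 B:1 rd:1 wr:1>
#3 ALU src=r6,r7 held:RD_PORT  <A:2 Mu:0 Ld:0 B:1 rd:1 wr:1>
#4 ALU src=r3,r0 held:RD_PORT  <A:2 Mu:0 Ld:0 B:1 rd:1 wr:1>
#5 BR src=- dispatched  <A:2 Mu:0 Ld:0 B:0 rd:1 wr:1>
#6 MUL src=r4,r6 held:FU  <A:2 Mu:0 Ld:0 B:0 rd:1 wr:1>
#7 MUL src=r7,r6 held:FU  <A:2 Mu:0 Ld:0 B:0 rd:1 wr:1>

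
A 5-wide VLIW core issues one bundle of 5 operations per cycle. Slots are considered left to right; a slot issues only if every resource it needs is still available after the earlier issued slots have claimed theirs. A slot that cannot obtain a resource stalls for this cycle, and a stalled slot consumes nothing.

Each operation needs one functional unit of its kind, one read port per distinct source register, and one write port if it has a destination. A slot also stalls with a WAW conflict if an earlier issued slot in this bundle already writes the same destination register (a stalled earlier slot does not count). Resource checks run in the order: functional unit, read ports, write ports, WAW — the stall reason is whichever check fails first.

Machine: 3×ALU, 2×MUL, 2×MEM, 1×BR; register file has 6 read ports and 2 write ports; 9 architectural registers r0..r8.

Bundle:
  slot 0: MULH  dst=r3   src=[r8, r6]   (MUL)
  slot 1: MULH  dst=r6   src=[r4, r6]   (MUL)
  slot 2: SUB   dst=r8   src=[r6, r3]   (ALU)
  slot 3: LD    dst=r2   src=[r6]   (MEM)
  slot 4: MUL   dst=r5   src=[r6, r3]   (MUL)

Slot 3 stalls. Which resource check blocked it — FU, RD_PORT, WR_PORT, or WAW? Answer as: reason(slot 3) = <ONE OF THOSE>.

reason(slot 3) = WR_PORT

#0 MUL src=r8,r6 dispatched  <A:3 Mu:1 Ld:2 B:1 rd:4 wr:1>
#1 MUL src=r4,r6 dispatched  <A:3 Mu:0 Ld:2 B:1 rd:2 wr:0>
#2 ALU src=r6,r3 held:WR_PORT  <A:3 Mu:0 Ld:2 B:1 rd:2 wr:0>
#3 MEM src=r6 held:WR_PORT  <A:3 Mu:0 Ld:2 B:1 rd:2 wr:0>
#4 MUL src=r6,r3 held:FU  <A:3 Mu:0 Ld:2 B:1 rd:2 wr:0>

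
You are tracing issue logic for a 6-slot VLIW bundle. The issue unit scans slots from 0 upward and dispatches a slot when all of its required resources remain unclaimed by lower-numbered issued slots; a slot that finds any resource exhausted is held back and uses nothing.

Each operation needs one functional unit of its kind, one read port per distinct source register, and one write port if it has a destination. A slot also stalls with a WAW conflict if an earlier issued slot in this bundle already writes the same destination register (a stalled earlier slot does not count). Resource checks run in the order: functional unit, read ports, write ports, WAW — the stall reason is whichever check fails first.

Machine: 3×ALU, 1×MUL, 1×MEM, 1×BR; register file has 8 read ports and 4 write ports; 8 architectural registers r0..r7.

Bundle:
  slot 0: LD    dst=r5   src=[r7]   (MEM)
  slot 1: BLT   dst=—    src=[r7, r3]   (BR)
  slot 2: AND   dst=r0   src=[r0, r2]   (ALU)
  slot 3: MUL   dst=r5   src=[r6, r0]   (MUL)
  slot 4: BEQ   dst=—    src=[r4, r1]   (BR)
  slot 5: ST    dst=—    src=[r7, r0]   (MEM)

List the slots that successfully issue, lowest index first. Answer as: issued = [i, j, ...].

issued = [0, 1, 2]

(0) want 1×MEM +1rd +1wr — yes → AL3|MU1|ME0|BR1|rd7|wr3
(1) want 1×BR +2rd +0wr — yes → AL3|MU1|ME0|BR0|rd5|wr3
(2) want 1×ALU +2rd +1wr — yes → AL2|MU1|ME0|BR0|rd3|wr2
(3) want 1×MUL +2rd +1wr — WAW → AL2|MU1|ME0|BR0|rd3|wr2
(4) want 1×BR +2rd +0wr — FU → AL2|MU1|ME0|BR0|rd3|wr2
(5) want 1×MEM +2rd +0wr — FU → AL2|MU1|ME0|BR0|rd3|wr2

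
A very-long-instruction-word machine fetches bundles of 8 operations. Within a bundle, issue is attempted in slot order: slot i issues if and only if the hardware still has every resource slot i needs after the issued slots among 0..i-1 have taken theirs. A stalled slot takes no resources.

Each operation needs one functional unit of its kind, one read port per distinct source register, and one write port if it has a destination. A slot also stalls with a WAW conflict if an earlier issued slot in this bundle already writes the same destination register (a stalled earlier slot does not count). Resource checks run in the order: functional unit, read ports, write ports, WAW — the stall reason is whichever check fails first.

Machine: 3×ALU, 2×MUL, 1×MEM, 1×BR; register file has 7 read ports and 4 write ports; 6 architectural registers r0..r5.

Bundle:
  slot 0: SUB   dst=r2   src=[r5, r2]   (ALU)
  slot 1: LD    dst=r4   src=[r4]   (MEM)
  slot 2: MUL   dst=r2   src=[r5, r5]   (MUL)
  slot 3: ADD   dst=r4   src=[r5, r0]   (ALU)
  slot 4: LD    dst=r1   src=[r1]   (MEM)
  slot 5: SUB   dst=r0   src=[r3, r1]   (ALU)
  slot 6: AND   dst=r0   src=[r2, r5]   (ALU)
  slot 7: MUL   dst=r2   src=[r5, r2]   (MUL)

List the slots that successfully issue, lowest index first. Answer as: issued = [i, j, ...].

slot 0 (ALU): ISSUE — free A2,Mu2,Ld1,B1 rp5 wp3
slot 1 (MEM): ISSUE — free A2,Mu2,Ld0,B1 rp4 wp2
slot 2 (MUL): stall WAW — free A2,Mu2,Ld0,B1 rp4 wp2
slot 3 (ALU): stall WAW — free A2,Mu2,Ld0,B1 rp4 wp2
slot 4 (MEM): stall FU — free A2,Mu2,Ld0,B1 rp4 wp2
slot 5 (ALU): ISSUE — free A1,Mu2,Ld0,B1 rp2 wp1
slot 6 (ALU): stall WAW — free A1,Mu2,Ld0,B1 rp2 wp1
slot 7 (MUL): stall WAW — free A1,Mu2,Ld0,B1 rp2 wp1

issued = [0, 1, 5]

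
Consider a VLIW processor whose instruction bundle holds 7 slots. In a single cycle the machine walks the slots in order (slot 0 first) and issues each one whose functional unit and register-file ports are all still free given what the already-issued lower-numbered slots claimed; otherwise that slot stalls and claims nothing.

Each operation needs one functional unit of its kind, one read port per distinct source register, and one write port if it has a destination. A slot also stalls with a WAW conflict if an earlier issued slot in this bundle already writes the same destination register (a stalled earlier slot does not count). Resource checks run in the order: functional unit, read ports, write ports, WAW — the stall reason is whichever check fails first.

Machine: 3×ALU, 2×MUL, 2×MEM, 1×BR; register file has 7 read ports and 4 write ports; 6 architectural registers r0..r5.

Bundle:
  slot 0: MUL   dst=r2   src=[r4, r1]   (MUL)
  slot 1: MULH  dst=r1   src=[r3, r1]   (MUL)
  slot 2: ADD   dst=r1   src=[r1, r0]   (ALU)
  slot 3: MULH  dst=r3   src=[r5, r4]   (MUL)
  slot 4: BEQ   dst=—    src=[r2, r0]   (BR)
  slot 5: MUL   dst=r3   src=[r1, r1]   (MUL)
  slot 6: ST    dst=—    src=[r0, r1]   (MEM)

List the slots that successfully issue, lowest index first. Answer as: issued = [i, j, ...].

issued = [0, 1, 4]

#0 MUL src=r4,r1 dispatched  <A:3 Mu:1 Ld:2 B:1 rd:5 wr:3>
#1 MUL src=r3,r1 dispatched  <A:3 Mu:0 Ld:2 B:1 rd:3 wr:2>
#2 ALU src=r1,r0 held:WAW  <A:3 Mu:0 Ld:2 B:1 rd:3 wr:2>
#3 MUL src=r5,r4 held:FU  <A:3 Mu:0 Ld:2 B:1 rd:3 wr:2>
#4 BR src=r2,r0 dispatched  <A:3 Mu:0 Ld:2 B:0 rd:1 wr:2>
#5 MUL src=r1,r1 held:FU  <A:3 Mu:0 Ld:2 B:0 rd:1 wr:2>
#6 MEM src=r0,r1 held:RD_PORT  <A:3 Mu:0 Ld:2 B:0 rd:1 wr:2>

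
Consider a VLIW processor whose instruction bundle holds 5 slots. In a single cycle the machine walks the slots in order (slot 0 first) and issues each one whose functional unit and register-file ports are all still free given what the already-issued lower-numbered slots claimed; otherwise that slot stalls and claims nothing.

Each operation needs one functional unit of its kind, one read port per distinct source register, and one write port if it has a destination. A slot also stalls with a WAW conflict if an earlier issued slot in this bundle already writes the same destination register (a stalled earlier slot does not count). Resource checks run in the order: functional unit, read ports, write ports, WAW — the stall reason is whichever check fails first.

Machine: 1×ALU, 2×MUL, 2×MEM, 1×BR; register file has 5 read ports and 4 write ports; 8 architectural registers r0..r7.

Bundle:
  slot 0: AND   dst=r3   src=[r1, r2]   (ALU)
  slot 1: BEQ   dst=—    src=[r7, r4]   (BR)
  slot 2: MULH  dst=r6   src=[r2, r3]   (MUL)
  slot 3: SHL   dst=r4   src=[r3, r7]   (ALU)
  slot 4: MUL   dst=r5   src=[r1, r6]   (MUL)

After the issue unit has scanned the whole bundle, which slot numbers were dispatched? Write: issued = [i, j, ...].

slot 0 (ALU): ISSUE — free A0,Mu2,Ld2,B1 rp3 wp3
slot 1 (BR): ISSUE — free A0,Mu2,Ld2,B0 rp1 wp3
slot 2 (MUL): stall RD_PORT — free A0,Mu2,Ld2,B0 rp1 wp3
slot 3 (ALU): stall FU — free A0,Mu2,Ld2,B0 rp1 wp3
slot 4 (MUL): stall RD_PORT — free A0,Mu2,Ld2,B0 rp1 wp3

issued = [0, 1]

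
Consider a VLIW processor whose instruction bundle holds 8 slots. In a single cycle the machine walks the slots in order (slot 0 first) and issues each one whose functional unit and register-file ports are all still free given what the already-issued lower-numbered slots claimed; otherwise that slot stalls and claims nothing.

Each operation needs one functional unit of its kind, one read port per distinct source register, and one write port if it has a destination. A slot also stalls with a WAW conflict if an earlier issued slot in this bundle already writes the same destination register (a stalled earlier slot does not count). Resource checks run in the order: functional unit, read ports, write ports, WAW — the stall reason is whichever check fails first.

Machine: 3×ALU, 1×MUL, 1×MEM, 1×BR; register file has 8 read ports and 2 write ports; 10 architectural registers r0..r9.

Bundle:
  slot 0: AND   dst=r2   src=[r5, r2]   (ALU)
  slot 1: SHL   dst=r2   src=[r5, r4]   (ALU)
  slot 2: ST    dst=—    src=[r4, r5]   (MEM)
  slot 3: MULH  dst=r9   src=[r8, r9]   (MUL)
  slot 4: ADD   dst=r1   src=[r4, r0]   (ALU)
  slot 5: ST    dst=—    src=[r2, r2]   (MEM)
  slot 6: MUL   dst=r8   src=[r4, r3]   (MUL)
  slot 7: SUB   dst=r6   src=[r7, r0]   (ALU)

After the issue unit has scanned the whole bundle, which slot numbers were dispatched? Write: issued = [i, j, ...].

issued = [0, 2, 3]

#0 ALU src=r5,r2 dispatched  <A:2 Mu:1 Ld:1 B:1 rd:6 wr:1>
#1 ALU src=r5,r4 held:WAW  <A:2 Mu:1 Ld:1 B:1 rd:6 wr:1>
#2 MEM src=r4,r5 dispatched  <A:2 Mu:1 Ld:0 B:1 rd:4 wr:1>
#3 MUL src=r8,r9 dispatched  <A:2 Mu:0 Ld:0 B:1 rd:2 wr:0>
#4 ALU src=r4,r0 held:WR_PORT  <A:2 Mu:0 Ld:0 B:1 rd:2 wr:0>
#5 MEM src=r2,r2 held:FU  <A:2 Mu:0 Ld:0 B:1 rd:2 wr:0>
#6 MUL src=r4,r3 held:FU  <A:2 Mu:0 Ld:0 B:1 rd:2 wr:0>
#7 ALU src=r7,r0 held:WR_PORT  <A:2 Mu:0 Ld:0 B:1 rd:2 wr:0>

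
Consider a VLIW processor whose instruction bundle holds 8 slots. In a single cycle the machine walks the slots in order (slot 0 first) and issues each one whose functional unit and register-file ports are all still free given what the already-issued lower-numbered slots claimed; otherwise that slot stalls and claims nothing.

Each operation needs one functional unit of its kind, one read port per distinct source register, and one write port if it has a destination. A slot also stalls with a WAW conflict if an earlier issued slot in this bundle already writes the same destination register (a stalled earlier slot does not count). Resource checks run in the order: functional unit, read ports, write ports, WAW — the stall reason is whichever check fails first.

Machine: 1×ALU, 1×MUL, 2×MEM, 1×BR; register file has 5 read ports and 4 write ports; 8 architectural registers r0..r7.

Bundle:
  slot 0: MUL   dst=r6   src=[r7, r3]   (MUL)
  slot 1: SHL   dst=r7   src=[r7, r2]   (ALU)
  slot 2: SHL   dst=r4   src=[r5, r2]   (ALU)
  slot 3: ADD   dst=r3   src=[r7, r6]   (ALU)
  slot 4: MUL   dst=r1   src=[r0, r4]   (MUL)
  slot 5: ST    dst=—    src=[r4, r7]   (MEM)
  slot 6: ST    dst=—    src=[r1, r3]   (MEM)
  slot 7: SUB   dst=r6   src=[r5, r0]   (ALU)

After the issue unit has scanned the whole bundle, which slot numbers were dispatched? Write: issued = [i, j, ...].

issued = [0, 1]

  0. MUL→r6 ⇒ go  {1A/0Mu/2Ld/1B | 3r 3w}
  1. ALU→r7 ⇒ go  {0A/0Mu/2Ld/1B | 1r 2w}
  2. ALU→r4 ⇒ no(FU)  {0A/0Mu/2Ld/1B | 1r 2w}
  3. ALU→r3 ⇒ no(FU)  {0A/0Mu/2Ld/1B | 1r 2w}
  4. MUL→r1 ⇒ no(FU)  {0A/0Mu/2Ld/1B | 1r 2w}
  5. MEM ⇒ no(RD_PORT)  {0A/0Mu/2Ld/1B | 1r 2w}
  6. MEM ⇒ no(RD_PORT)  {0A/0Mu/2Ld/1B | 1r 2w}
  7. ALU→r6 ⇒ no(FU)  {0A/0Mu/2Ld/1B | 1r 2w}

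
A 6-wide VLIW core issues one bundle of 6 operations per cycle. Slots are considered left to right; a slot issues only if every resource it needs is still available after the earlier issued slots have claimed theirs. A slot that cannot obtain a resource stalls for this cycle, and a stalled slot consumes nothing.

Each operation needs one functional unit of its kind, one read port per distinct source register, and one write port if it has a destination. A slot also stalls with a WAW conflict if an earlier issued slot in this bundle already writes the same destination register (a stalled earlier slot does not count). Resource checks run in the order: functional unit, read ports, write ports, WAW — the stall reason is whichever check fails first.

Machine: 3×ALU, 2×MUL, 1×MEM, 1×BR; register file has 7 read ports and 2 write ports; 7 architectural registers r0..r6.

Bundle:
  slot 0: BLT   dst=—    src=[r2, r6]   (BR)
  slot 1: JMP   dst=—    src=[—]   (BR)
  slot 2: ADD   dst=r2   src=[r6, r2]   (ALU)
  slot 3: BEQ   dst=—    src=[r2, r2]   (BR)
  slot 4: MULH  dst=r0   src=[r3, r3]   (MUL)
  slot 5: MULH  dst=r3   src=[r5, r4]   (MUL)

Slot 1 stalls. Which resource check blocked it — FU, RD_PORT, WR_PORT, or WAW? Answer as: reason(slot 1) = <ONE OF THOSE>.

reason(slot 1) = FU

[0] BR needs rd=2 wr=0: ok; after: ALU=3 MUL=2 MEM=1 BR=0, R=5, W=2
[1] BR needs rd=0 wr=0: FU; after: ALU=3 MUL=2 MEM=1 BR=0, R=5, W=2
[2] ALU needs rd=2 wr=1: ok; after: ALU=2 MUL=2 MEM=1 BR=0, R=3, W=1
[3] BR needs rd=1 wr=0: FU; after: ALU=2 MUL=2 MEM=1 BR=0, R=3, W=1
[4] MUL needs rd=1 wr=1: ok; after: ALU=2 MUL=1 MEM=1 BR=0, R=2, W=0
[5] MUL needs rd=2 wr=1: WR_PORT; after: ALU=2 MUL=1 MEM=1 BR=0, R=2, W=0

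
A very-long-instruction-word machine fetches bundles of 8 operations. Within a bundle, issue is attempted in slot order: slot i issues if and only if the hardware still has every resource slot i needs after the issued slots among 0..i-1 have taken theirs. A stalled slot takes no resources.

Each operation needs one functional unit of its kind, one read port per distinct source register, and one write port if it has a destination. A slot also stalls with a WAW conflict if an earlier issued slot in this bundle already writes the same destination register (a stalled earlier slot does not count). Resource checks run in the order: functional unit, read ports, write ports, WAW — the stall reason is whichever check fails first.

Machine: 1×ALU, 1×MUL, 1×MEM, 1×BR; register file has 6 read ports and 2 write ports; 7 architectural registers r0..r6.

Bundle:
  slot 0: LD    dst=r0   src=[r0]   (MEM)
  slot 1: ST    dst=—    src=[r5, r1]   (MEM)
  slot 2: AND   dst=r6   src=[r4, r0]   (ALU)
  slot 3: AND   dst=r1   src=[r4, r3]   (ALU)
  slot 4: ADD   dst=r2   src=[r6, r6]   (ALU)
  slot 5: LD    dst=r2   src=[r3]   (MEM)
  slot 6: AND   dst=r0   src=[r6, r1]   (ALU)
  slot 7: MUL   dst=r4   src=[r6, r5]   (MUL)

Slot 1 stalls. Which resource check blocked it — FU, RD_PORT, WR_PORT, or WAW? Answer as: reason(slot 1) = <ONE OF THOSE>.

reason(slot 1) = FU

[0] MEM needs rd=1 wr=1: ok; after: ALU=1 MUL=1 MEM=0 BR=1, R=5, W=1
[1] MEM needs rd=2 wr=0: FU; after: ALU=1 MUL=1 MEM=0 BR=1, R=5, W=1
[2] ALU needs rd=2 wr=1: ok; after: ALU=0 MUL=1 MEM=0 BR=1, R=3, W=0
[3] ALU needs rd=2 wr=1: FU; after: ALU=0 MUL=1 MEM=0 BR=1, R=3, W=0
[4] ALU needs rd=1 wr=1: FU; after: ALU=0 MUL=1 MEM=0 BR=1, R=3, W=0
[5] MEM needs rd=1 wr=1: FU; after: ALU=0 MUL=1 MEM=0 BR=1, R=3, W=0
[6] ALU needs rd=2 wr=1: FU; after: ALU=0 MUL=1 MEM=0 BR=1, R=3, W=0
[7] MUL needs rd=2 wr=1: WR_PORT; after: ALU=0 MUL=1 MEM=0 BR=1, R=3, W=0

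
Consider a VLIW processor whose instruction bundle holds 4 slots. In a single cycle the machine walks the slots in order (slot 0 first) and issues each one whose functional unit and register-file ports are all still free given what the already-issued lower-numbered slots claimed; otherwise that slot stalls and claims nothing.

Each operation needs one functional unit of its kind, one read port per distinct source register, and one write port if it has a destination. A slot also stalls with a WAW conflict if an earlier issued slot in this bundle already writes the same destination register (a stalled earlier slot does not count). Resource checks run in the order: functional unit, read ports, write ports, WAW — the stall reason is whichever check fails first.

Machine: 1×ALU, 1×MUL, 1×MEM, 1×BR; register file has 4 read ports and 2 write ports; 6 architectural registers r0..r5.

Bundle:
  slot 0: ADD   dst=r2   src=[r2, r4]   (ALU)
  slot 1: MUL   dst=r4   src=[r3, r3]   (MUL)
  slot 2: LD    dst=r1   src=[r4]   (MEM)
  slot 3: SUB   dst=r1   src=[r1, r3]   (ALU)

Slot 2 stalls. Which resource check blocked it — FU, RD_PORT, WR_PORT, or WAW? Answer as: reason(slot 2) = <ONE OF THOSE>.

reason(slot 2) = WR_PORT

slot 0 (ALU): ISSUE — free A0,Mu1,Ld1,B1 rp2 wp1
slot 1 (MUL): ISSUE — free A0,Mu0,Ld1,B1 rp1 wp0
slot 2 (MEM): stall WR_PORT — free A0,Mu0,Ld1,B1 rp1 wp0
slot 3 (ALU): stall FU — free A0,Mu0,Ld1,B1 rp1 wp0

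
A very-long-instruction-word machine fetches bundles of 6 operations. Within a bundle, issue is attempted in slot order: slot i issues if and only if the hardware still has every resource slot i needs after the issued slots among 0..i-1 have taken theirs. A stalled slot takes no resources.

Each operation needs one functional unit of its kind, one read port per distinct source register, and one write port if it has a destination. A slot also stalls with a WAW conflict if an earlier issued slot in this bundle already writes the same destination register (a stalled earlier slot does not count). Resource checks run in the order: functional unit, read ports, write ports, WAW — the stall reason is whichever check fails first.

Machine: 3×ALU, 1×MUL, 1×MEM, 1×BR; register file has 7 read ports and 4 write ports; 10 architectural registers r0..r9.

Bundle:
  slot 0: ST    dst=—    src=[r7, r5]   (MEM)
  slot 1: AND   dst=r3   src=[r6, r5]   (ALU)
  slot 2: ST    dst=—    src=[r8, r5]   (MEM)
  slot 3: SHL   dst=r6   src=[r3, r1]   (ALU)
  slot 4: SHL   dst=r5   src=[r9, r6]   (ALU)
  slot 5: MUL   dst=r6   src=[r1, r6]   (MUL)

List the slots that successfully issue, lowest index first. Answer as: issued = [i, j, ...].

  0. MEM ⇒ go  {3A/1Mu/0Ld/1B | 5r 4w}
  1. ALU→r3 ⇒ go  {2A/1Mu/0Ld/1B | 3r 3w}
  2. MEM ⇒ no(FU)  {2A/1Mu/0Ld/1B | 3r 3w}
  3. ALU→r6 ⇒ go  {1A/1Mu/0Ld/1B | 1r 2w}
  4. ALU→r5 ⇒ no(RD_PORT)  {1A/1Mu/0Ld/1B | 1r 2w}
  5. MUL→r6 ⇒ no(RD_PORT)  {1A/1Mu/0Ld/1B | 1r 2w}

issued = [0, 1, 3]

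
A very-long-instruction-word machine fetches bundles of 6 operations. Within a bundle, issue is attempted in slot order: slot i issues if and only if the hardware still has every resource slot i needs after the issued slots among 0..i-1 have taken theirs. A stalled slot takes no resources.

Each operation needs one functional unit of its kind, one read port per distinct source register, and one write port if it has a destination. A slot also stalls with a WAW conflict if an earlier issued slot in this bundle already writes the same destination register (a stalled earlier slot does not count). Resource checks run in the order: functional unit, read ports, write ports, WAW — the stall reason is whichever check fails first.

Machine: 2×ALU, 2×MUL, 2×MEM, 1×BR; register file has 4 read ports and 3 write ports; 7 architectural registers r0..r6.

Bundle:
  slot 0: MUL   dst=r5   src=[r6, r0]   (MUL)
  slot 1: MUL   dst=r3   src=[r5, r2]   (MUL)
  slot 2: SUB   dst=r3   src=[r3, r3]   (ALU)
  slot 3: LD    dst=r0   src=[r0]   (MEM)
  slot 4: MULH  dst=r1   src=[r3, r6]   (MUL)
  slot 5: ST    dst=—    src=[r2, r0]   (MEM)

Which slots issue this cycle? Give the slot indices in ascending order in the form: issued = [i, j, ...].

issued = [0, 1]

[0] MUL needs rd=2 wr=1: ok; after: ALU=2 MUL=1 MEM=2 BR=1, R=2, W=2
[1] MUL needs rd=2 wr=1: ok; after: ALU=2 MUL=0 MEM=2 BR=1, R=0, W=1
[2] ALU needs rd=1 wr=1: RD_PORT; after: ALU=2 MUL=0 MEM=2 BR=1, R=0, W=1
[3] MEM needs rd=1 wr=1: RD_PORT; after: ALU=2 MUL=0 MEM=2 BR=1, R=0, W=1
[4] MUL needs rd=2 wr=1: FU; after: ALU=2 MUL=0 MEM=2 BR=1, R=0, W=1
[5] MEM needs rd=2 wr=0: RD_PORT; after: ALU=2 MUL=0 MEM=2 BR=1, R=0, W=1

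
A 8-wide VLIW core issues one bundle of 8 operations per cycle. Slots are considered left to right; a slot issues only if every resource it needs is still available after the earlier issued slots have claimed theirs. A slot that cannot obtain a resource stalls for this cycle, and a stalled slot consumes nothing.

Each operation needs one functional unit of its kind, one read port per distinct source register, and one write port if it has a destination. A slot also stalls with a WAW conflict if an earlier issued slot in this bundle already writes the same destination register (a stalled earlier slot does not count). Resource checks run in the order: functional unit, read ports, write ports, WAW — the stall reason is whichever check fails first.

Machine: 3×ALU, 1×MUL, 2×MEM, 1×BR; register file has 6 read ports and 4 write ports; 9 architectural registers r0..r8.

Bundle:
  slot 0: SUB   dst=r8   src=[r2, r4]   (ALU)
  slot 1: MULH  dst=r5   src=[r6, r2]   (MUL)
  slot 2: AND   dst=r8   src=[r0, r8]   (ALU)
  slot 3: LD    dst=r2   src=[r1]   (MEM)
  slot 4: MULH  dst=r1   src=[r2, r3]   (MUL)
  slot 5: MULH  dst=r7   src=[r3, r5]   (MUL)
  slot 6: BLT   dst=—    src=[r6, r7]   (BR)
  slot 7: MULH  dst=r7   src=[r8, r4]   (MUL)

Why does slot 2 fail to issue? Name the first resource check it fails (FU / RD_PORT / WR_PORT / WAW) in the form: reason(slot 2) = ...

reason(slot 2) = WAW

[0] ALU needs rd=2 wr=1: ok; after: ALU=2 MUL=1 MEM=2 BR=1, R=4, W=3
[1] MUL needs rd=2 wr=1: ok; after: ALU=2 MUL=0 MEM=2 BR=1, R=2, W=2
[2] ALU needs rd=2 wr=1: WAW; after: ALU=2 MUL=0 MEM=2 BR=1, R=2, W=2
[3] MEM needs rd=1 wr=1: ok; after: ALU=2 MUL=0 MEM=1 BR=1, R=1, W=1
[4] MUL needs rd=2 wr=1: FU; after: ALU=2 MUL=0 MEM=1 BR=1, R=1, W=1
[5] MUL needs rd=2 wr=1: FU; after: ALU=2 MUL=0 MEM=1 BR=1, R=1, W=1
[6] BR needs rd=2 wr=0: RD_PORT; after: ALU=2 MUL=0 MEM=1 BR=1, R=1, W=1
[7] MUL needs rd=2 wr=1: FU; after: ALU=2 MUL=0 MEM=1 BR=1, R=1, W=1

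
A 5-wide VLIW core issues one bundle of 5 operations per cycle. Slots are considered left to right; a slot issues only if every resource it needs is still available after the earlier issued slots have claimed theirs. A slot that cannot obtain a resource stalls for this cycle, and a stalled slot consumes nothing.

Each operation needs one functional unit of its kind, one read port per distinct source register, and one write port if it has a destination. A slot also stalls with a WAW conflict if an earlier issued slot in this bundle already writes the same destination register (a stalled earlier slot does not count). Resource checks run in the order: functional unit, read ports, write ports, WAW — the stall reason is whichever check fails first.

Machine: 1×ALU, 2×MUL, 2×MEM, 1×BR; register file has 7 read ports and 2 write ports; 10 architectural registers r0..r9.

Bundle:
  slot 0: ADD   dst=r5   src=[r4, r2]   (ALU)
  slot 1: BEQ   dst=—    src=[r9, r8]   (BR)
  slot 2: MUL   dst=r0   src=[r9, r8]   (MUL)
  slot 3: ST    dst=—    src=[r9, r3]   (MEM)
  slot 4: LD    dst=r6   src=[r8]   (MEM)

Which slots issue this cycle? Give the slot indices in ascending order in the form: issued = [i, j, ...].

[0] ALU needs rd=2 wr=1: ok; after: ALU=0 MUL=2 MEM=2 BR=1, R=5, W=1
[1] BR needs rd=2 wr=0: ok; after: ALU=0 MUL=2 MEM=2 BR=0, R=3, W=1
[2] MUL needs rd=2 wr=1: ok; after: ALU=0 MUL=1 MEM=2 BR=0, R=1, W=0
[3] MEM needs rd=2 wr=0: RD_PORT; after: ALU=0 MUL=1 MEM=2 BR=0, R=1, W=0
[4] MEM needs rd=1 wr=1: WR_PORT; after: ALU=0 MUL=1 MEM=2 BR=0, R=1, W=0

issued = [0, 1, 2]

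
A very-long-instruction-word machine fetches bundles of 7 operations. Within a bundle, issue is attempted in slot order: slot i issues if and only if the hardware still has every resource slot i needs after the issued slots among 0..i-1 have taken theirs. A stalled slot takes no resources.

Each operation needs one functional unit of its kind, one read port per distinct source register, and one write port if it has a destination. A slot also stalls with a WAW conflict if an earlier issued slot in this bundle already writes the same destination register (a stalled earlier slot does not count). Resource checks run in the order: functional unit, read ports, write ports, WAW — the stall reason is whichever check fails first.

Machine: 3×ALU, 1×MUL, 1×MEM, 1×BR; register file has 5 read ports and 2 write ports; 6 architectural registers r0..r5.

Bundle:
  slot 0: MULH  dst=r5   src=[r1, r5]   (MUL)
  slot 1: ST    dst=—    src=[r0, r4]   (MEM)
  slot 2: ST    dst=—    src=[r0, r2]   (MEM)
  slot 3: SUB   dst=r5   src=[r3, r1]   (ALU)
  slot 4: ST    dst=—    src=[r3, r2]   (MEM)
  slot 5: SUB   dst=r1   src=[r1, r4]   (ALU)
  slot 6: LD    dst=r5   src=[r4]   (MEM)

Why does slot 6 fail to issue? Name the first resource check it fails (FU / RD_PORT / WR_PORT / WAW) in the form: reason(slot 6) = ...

#0 MUL src=r1,r5 dispatched  <A:3 Mu:0 Ld:1 B:1 rd:3 wr:1>
#1 MEM src=r0,r4 dispatched  <A:3 Mu:0 Ld:0 B:1 rd:1 wr:1>
#2 MEM src=r0,r2 held:FU  <A:3 Mu:0 Ld:0 B:1 rd:1 wr:1>
#3 ALU src=r3,r1 held:RD_PORT  <A:3 Mu:0 Ld:0 B:1 rd:1 wr:1>
#4 MEM src=r3,r2 held:FU  <A:3 Mu:0 Ld:0 B:1 rd:1 wr:1>
#5 ALU src=r1,r4 held:RD_PORT  <A:3 Mu:0 Ld:0 B:1 rd:1 wr:1>
#6 MEM src=r4 held:FU  <A:3 Mu:0 Ld:0 B:1 rd:1 wr:1>

reason(slot 6) = FU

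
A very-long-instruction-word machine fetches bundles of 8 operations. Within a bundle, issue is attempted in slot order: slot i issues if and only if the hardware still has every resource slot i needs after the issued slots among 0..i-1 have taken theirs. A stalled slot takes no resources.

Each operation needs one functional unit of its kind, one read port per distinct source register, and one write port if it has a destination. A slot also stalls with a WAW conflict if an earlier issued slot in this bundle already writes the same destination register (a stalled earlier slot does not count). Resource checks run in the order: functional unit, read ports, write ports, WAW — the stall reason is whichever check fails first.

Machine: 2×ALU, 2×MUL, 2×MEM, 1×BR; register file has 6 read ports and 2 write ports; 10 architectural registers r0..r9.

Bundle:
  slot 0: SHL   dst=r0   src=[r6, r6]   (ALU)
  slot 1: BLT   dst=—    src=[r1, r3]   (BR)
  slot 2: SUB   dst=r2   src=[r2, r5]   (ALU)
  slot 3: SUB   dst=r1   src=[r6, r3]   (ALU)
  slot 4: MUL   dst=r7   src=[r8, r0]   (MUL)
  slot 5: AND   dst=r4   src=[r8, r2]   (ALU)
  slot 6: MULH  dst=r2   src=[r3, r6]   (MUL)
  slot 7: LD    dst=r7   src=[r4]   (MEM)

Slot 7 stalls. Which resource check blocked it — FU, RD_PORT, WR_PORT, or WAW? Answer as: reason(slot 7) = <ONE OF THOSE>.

(0) want 1×ALU +1rd +1wr — yes → AL1|MU2|ME2|BR1|rd5|wr1
(1) want 1×BR +2rd +0wr — yes → AL1|MU2|ME2|BR0|rd3|wr1
(2) want 1×ALU +2rd +1wr — yes → AL0|MU2|ME2|BR0|rd1|wr0
(3) want 1×ALU +2rd +1wr — FU → AL0|MU2|ME2|BR0|rd1|wr0
(4) want 1×MUL +2rd +1wr — RD_PORT → AL0|MU2|ME2|BR0|rd1|wr0
(5) want 1×ALU +2rd +1wr — FU → AL0|MU2|ME2|BR0|rd1|wr0
(6) want 1×MUL +2rd +1wr — RD_PORT → AL0|MU2|ME2|BR0|rd1|wr0
(7) want 1×MEM +1rd +1wr — WR_PORT → AL0|MU2|ME2|BR0|rd1|wr0

reason(slot 7) = WR_PORT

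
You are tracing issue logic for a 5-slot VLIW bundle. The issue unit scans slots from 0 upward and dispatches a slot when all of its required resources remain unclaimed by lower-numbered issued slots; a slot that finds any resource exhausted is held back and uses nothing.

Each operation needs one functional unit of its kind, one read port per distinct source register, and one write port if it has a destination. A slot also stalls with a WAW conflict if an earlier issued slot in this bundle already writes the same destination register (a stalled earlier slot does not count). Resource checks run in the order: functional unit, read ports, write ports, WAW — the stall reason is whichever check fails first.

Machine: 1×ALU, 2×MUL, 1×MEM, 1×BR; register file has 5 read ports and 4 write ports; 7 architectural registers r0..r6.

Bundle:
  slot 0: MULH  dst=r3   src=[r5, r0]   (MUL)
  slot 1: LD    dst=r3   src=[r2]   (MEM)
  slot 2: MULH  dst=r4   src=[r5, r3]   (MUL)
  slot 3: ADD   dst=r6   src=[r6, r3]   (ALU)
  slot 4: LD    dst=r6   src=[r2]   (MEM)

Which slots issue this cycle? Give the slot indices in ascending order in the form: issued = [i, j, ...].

issued = [0, 2, 4]

(0) want 1×MUL +2rd +1wr — yes → AL1|MU1|ME1|BR1|rd3|wr3
(1) want 1×MEM +1rd +1wr — WAW → AL1|MU1|ME1|BR1|rd3|wr3
(2) want 1×MUL +2rd +1wr — yes → AL1|MU0|ME1|BR1|rd1|wr2
(3) want 1×ALU +2rd +1wr — RD_PORT → AL1|MU0|ME1|BR1|rd1|wr2
(4) want 1×MEM +1rd +1wr — yes → AL1|MU0|ME0|BR1|rd0|wr1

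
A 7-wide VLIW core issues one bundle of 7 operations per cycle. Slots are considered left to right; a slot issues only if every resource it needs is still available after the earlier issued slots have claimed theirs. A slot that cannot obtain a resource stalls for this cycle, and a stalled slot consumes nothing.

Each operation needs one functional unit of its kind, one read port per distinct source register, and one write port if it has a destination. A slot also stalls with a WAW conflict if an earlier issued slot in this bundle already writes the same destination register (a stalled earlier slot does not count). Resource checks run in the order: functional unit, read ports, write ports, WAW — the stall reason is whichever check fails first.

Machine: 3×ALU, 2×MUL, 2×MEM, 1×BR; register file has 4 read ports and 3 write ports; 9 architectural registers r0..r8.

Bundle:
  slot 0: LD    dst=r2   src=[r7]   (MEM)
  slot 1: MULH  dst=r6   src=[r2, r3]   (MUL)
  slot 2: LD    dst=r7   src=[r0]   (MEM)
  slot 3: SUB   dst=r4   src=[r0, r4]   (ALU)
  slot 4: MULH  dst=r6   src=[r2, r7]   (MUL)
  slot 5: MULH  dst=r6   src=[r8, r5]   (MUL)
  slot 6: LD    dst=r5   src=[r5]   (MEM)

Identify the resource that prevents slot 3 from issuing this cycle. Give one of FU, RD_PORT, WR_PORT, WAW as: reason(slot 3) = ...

(0) want 1×MEM +1rd +1wr — yes → AL3|MU2|ME1|BR1|rd3|wr2
(1) want 1×MUL +2rd +1wr — yes → AL3|MU1|ME1|BR1|rd1|wr1
(2) want 1×MEM +1rd +1wr — yes → AL3|MU1|ME0|BR1|rd0|wr0
(3) want 1×ALU +2rd +1wr — RD_PORT → AL3|MU1|ME0|BR1|rd0|wr0
(4) want 1×MUL +2rd +1wr — RD_PORT → AL3|MU1|ME0|BR1|rd0|wr0
(5) want 1×MUL +2rd +1wr — RD_PORT → AL3|MU1|ME0|BR1|rd0|wr0
(6) want 1×MEM +1rd +1wr — FU → AL3|MU1|ME0|BR1|rd0|wr0

reason(slot 3) = RD_PORT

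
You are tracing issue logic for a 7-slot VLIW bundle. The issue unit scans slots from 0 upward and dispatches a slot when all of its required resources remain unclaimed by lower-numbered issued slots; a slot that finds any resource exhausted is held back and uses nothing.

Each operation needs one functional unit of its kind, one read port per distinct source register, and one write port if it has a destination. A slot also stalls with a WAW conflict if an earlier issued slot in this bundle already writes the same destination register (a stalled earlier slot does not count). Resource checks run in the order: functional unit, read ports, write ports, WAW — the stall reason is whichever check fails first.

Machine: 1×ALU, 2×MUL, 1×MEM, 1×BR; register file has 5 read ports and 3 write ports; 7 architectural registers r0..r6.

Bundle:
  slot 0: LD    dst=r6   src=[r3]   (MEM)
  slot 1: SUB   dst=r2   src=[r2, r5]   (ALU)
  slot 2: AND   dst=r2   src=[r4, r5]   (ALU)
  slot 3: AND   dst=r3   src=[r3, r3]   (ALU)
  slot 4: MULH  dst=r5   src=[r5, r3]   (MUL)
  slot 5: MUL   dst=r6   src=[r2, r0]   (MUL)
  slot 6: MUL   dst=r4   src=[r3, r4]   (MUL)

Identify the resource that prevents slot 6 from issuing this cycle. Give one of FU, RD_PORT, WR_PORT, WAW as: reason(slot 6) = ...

reason(slot 6) = RD_PORT

slot 0 (MEM): ISSUE — free A1,Mu2,Ld0,B1 rp4 wp2
slot 1 (ALU): ISSUE — free A0,Mu2,Ld0,B1 rp2 wp1
slot 2 (ALU): stall FU — free A0,Mu2,Ld0,B1 rp2 wp1
slot 3 (ALU): stall FU — free A0,Mu2,Ld0,B1 rp2 wp1
slot 4 (MUL): ISSUE — free A0,Mu1,Ld0,B1 rp0 wp0
slot 5 (MUL): stall RD_PORT — free A0,Mu1,Ld0,B1 rp0 wp0
slot 6 (MUL): stall RD_PORT — free A0,Mu1,Ld0,B1 rp0 wp0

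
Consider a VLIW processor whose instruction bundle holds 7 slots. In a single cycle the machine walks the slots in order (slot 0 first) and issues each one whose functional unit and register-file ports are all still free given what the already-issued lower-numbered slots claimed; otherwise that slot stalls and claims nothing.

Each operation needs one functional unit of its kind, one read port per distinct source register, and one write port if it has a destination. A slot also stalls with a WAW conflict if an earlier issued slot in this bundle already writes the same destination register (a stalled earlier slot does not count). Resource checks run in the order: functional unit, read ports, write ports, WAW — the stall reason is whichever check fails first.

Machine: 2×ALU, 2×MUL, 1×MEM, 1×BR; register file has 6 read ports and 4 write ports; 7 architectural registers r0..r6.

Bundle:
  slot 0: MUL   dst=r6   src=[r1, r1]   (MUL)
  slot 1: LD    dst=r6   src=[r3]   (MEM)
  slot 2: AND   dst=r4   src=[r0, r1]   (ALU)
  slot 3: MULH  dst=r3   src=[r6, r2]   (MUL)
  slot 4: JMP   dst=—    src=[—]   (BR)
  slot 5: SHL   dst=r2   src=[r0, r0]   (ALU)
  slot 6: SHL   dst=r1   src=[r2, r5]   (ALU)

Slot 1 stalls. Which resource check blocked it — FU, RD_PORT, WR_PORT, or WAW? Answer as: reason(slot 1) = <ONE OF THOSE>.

slot 0 (MUL): ISSUE — free A2,Mu1,Ld1,B1 rp5 wp3
slot 1 (MEM): stall WAW — free A2,Mu1,Ld1,B1 rp5 wp3
slot 2 (ALU): ISSUE — free A1,Mu1,Ld1,B1 rp3 wp2
slot 3 (MUL): ISSUE — free A1,Mu0,Ld1,B1 rp1 wp1
slot 4 (BR): ISSUE — free A1,Mu0,Ld1,B0 rp1 wp1
slot 5 (ALU): ISSUE — free A0,Mu0,Ld1,B0 rp0 wp0
slot 6 (ALU): stall FU — free A0,Mu0,Ld1,B0 rp0 wp0

reason(slot 1) = WAW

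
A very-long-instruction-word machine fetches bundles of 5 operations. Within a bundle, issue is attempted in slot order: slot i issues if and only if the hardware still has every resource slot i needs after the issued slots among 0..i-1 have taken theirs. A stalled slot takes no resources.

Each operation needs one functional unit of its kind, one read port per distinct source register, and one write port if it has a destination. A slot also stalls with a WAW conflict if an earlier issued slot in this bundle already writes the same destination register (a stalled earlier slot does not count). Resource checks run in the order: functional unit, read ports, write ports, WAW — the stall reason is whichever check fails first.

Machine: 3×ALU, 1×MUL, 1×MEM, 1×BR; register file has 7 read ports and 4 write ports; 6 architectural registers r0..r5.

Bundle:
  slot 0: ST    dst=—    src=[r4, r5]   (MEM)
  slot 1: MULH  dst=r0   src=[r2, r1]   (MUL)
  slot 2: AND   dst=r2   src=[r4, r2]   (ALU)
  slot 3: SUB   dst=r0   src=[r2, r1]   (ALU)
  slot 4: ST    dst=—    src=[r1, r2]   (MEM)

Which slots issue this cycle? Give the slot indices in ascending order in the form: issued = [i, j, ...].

[0] MEM needs rd=2 wr=0: ok; after: ALU=3 MUL=1 MEM=0 BR=1, R=5, W=4
[1] MUL needs rd=2 wr=1: ok; after: ALU=3 MUL=0 MEM=0 BR=1, R=3, W=3
[2] ALU needs rd=2 wr=1: ok; after: ALU=2 MUL=0 MEM=0 BR=1, R=1, W=2
[3] ALU needs rd=2 wr=1: RD_PORT; after: ALU=2 MUL=0 MEM=0 BR=1, R=1, W=2
[4] MEM needs rd=2 wr=0: FU; after: ALU=2 MUL=0 MEM=0 BR=1, R=1, W=2

issued = [0, 1, 2]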